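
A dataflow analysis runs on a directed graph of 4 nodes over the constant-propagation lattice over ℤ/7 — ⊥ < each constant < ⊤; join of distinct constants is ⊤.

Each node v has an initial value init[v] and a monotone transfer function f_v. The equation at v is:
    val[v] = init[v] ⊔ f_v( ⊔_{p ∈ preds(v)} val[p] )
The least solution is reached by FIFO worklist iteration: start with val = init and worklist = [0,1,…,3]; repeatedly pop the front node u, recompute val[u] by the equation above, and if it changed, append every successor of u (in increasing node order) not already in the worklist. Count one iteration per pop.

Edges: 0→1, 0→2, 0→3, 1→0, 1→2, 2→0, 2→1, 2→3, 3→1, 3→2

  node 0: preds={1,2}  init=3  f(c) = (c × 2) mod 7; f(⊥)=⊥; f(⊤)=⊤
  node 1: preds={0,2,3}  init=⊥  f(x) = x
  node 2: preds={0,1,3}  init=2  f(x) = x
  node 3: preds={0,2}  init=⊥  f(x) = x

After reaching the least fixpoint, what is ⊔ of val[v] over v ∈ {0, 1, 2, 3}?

⊤

Iteration log — 7 steps:
  step 1. node 0  ⊔preds=2  new=⊤  old=3  +wl: 
  step 2. node 1  ⊔preds=⊤  new=⊤  old=⊥  +wl: 0
  step 3. node 2  ⊔preds=⊤  new=⊤  old=2  +wl: 1
  step 4. node 3  ⊔preds=⊤  new=⊤  old=⊥  +wl: 2
  step 5. node 0  ⊔preds=⊤  new=⊤  stable
  step 6. node 1  ⊔preds=⊤  new=⊤  stable
  step 7. node 2  ⊔preds=⊤  new=⊤  stable

Least fixpoint reached:
  node 0: ⊤
  node 1: ⊤
  node 2: ⊤
  node 3: ⊤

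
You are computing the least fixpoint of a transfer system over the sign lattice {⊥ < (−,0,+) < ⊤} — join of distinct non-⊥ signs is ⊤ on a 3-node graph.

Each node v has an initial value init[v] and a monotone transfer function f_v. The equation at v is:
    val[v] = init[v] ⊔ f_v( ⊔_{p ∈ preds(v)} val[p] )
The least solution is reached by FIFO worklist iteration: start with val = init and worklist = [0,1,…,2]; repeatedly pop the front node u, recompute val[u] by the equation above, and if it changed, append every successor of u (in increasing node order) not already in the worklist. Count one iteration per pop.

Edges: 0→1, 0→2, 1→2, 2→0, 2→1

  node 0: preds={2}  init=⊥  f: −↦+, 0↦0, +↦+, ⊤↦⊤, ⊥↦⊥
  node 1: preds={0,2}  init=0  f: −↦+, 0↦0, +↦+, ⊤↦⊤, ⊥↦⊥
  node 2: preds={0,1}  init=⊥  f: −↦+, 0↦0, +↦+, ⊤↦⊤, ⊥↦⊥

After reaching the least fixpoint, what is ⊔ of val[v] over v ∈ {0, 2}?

0

Worklist (6 pops):
  #1 pop 0: in=⊥ → ⊥ (no change)
  #2 pop 1: in=⊥ → 0 (no change)
  #3 pop 2: in=0 → 0 (was ⊥); enqueue [0,1]
  #4 pop 0: in=0 → 0 (was ⊥); enqueue [2]
  #5 pop 1: in=0 → 0 (no change)
  #6 pop 2: in=0 → 0 (no change)

Fixpoint:
  val[0] = 0
  val[1] = 0
  val[2] = 0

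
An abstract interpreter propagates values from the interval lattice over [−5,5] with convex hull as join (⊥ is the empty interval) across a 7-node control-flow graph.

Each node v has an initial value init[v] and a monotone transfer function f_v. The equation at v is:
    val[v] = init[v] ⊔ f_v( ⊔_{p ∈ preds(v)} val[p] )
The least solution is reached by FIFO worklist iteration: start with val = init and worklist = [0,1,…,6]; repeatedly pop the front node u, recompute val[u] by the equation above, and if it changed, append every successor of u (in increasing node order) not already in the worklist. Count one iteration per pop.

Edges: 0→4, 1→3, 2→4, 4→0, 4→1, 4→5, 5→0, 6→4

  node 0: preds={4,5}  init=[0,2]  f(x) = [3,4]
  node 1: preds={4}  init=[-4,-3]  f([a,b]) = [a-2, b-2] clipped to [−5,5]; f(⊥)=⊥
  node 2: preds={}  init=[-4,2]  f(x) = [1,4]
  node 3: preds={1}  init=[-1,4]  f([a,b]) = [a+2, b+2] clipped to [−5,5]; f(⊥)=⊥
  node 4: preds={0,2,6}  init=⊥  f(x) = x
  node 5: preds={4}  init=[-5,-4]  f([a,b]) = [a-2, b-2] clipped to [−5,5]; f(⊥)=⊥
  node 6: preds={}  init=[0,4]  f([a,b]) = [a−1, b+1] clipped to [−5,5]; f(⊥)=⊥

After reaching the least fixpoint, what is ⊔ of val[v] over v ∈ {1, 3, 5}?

[-5,4]

Iteration log — 10 steps:
  step 1. node 0  ⊔preds=[-5,-4]  new=[0,4]  old=[0,2]  +wl: 
  step 2. node 1  ⊔preds=⊥  new=[-4,-3]  stable
  step 3. node 2  ⊔preds=⊥  new=[-4,4]  old=[-4,2]  +wl: 
  step 4. node 3  ⊔preds=[-4,-3]  new=[-2,4]  old=[-1,4]  +wl: 
  step 5. node 4  ⊔preds=[-4,4]  new=[-4,4]  old=⊥  +wl: 0,1
  step 6. node 5  ⊔preds=[-4,4]  new=[-5,2]  old=[-5,-4]  +wl: 
  step 7. node 6  ⊔preds=⊥  new=[0,4]  stable
  step 8. node 0  ⊔preds=[-5,4]  new=[0,4]  stable
  step 9. node 1  ⊔preds=[-4,4]  new=[-5,2]  old=[-4,-3]  +wl: 3
  step 10. node 3  ⊔preds=[-5,2]  new=[-3,4]  old=[-2,4]  +wl: 

Least fixpoint reached:
  node 0: [0,4]
  node 1: [-5,2]
  node 2: [-4,4]
  node 3: [-3,4]
  node 4: [-4,4]
  node 5: [-5,2]
  node 6: [0,4]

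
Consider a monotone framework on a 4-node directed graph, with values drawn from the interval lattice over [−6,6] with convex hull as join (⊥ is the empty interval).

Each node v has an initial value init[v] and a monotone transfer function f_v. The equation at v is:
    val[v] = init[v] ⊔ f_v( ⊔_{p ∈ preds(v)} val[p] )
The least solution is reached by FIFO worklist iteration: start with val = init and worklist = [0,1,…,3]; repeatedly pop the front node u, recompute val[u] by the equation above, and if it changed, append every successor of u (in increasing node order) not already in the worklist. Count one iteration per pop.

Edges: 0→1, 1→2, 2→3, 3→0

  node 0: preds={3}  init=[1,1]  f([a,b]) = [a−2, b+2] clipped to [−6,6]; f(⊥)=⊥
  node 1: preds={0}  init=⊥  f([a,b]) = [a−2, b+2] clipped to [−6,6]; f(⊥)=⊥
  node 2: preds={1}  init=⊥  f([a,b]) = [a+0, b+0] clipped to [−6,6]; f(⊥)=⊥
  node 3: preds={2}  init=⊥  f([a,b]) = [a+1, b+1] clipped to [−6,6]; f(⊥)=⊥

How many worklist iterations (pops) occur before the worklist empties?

Trace (14 dequeues):
  [1] u=0 | in ⊥ | out [1,1] | ==
  [2] u=1 | in [1,1] | out [-1,3] | prev ⊥ | push {}
  [3] u=2 | in [-1,3] | out [-1,3] | prev ⊥ | push {}
  [4] u=3 | in [-1,3] | out [0,4] | prev ⊥ | push {0}
  [5] u=0 | in [0,4] | out [-2,6] | prev [1,1] | push {1}
  [6] u=1 | in [-2,6] | out [-4,6] | prev [-1,3] | push {2}
  [7] u=2 | in [-4,6] | out [-4,6] | prev [-1,3] | push {3}
  [8] u=3 | in [-4,6] | out [-3,6] | prev [0,4] | push {0}
  [9] u=0 | in [-3,6] | out [-5,6] | prev [-2,6] | push {1}
  [10] u=1 | in [-5,6] | out [-6,6] | prev [-4,6] | push {2}
  [11] u=2 | in [-6,6] | out [-6,6] | prev [-4,6] | push {3}
  [12] u=3 | in [-6,6] | out [-5,6] | prev [-3,6] | push {0}
  [13] u=0 | in [-5,6] | out [-6,6] | prev [-5,6] | push {1}
  [14] u=1 | in [-6,6] | out [-6,6] | ==

Converged values:
  [0] [-6,6]
  [1] [-6,6]
  [2] [-6,6]
  [3] [-5,6]

14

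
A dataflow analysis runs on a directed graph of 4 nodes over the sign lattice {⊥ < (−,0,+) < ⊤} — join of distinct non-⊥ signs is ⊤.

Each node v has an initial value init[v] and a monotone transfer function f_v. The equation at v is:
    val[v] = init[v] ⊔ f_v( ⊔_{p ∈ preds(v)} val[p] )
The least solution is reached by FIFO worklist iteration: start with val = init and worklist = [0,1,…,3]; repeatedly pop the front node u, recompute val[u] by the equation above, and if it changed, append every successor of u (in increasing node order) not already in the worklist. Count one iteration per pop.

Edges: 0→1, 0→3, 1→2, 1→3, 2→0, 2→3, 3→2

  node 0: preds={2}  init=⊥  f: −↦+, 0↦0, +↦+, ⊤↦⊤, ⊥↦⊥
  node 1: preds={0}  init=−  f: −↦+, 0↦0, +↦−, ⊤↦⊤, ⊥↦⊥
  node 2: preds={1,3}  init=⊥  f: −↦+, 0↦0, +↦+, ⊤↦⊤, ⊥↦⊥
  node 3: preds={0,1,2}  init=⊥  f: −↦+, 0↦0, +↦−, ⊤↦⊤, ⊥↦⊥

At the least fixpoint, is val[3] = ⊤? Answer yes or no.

yes

Worklist (12 pops):
  #1 pop 0: in=⊥ → ⊥ (no change)
  #2 pop 1: in=⊥ → − (no change)
  #3 pop 2: in=− → + (was ⊥); enqueue [0]
  #4 pop 3: in=⊤ → ⊤ (was ⊥); enqueue [2]
  #5 pop 0: in=+ → + (was ⊥); enqueue [1,3]
  #6 pop 2: in=⊤ → ⊤ (was +); enqueue [0]
  #7 pop 1: in=+ → − (no change)
  #8 pop 3: in=⊤ → ⊤ (no change)
  #9 pop 0: in=⊤ → ⊤ (was +); enqueue [1,3]
  #10 pop 1: in=⊤ → ⊤ (was −); enqueue [2]
  #11 pop 3: in=⊤ → ⊤ (no change)
  #12 pop 2: in=⊤ → ⊤ (no change)

Fixpoint:
  val[0] = ⊤
  val[1] = ⊤
  val[2] = ⊤
  val[3] = ⊤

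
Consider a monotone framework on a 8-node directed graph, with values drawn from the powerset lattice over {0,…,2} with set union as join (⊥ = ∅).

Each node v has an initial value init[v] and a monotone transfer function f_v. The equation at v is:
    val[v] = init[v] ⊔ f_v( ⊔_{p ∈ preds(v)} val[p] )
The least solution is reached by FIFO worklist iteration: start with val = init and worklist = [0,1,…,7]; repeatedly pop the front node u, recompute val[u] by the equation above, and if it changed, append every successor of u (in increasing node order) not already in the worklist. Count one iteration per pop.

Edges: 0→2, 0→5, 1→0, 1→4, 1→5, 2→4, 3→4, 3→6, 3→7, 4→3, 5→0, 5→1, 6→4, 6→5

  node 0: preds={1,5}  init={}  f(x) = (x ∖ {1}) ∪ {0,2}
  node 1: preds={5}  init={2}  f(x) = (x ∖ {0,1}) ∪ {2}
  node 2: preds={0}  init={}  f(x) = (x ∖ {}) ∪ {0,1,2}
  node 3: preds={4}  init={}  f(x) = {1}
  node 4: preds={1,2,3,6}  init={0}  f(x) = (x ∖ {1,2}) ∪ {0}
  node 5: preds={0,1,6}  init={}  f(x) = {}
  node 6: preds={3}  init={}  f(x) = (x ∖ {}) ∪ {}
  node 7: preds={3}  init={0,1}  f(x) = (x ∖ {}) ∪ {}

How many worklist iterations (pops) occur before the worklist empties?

Iteration log — 10 steps:
  step 1. node 0  ⊔preds={2}  new={0,2}  old={}  +wl: 
  step 2. node 1  ⊔preds={}  new={2}  stable
  step 3. node 2  ⊔preds={0,2}  new={0,1,2}  old={}  +wl: 
  step 4. node 3  ⊔preds={0}  new={1}  old={}  +wl: 
  step 5. node 4  ⊔preds={0,1,2}  new={0}  stable
  step 6. node 5  ⊔preds={0,2}  new={}  stable
  step 7. node 6  ⊔preds={1}  new={1}  old={}  +wl: 4,5
  step 8. node 7  ⊔preds={1}  new={0,1}  stable
  step 9. node 4  ⊔preds={0,1,2}  new={0}  stable
  step 10. node 5  ⊔preds={0,1,2}  new={}  stable

Least fixpoint reached:
  node 0: {0,2}
  node 1: {2}
  node 2: {0,1,2}
  node 3: {1}
  node 4: {0}
  node 5: {}
  node 6: {1}
  node 7: {0,1}

10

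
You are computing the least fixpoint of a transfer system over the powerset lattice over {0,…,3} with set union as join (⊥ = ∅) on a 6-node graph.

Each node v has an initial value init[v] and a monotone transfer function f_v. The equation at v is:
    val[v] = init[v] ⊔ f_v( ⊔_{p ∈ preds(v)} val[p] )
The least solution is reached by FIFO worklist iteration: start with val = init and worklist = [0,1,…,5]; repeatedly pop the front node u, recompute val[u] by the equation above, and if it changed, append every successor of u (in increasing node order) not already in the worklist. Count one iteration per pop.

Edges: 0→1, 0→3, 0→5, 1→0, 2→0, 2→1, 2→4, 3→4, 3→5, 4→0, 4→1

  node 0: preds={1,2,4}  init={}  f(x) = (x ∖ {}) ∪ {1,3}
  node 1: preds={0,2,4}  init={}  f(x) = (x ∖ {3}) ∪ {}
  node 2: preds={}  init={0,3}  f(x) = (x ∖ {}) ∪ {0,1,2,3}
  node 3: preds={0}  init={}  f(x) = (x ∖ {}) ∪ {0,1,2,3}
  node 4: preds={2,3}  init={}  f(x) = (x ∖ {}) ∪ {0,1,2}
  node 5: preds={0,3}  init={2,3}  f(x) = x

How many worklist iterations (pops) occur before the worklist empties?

11

Worklist (11 pops):
  #1 pop 0: in={0,3} → {0,1,3} (was {}); enqueue []
  #2 pop 1: in={0,1,3} → {0,1} (was {}); enqueue [0]
  #3 pop 2: in={} → {0,1,2,3} (was {0,3}); enqueue [1]
  #4 pop 3: in={0,1,3} → {0,1,2,3} (was {}); enqueue []
  #5 pop 4: in={0,1,2,3} → {0,1,2,3} (was {}); enqueue []
  #6 pop 5: in={0,1,2,3} → {0,1,2,3} (was {2,3}); enqueue []
  #7 pop 0: in={0,1,2,3} → {0,1,2,3} (was {0,1,3}); enqueue [3,5]
  #8 pop 1: in={0,1,2,3} → {0,1,2} (was {0,1}); enqueue [0]
  #9 pop 3: in={0,1,2,3} → {0,1,2,3} (no change)
  #10 pop 5: in={0,1,2,3} → {0,1,2,3} (no change)
  #11 pop 0: in={0,1,2,3} → {0,1,2,3} (no change)

Fixpoint:
  val[0] = {0,1,2,3}
  val[1] = {0,1,2}
  val[2] = {0,1,2,3}
  val[3] = {0,1,2,3}
  val[4] = {0,1,2,3}
  val[5] = {0,1,2,3}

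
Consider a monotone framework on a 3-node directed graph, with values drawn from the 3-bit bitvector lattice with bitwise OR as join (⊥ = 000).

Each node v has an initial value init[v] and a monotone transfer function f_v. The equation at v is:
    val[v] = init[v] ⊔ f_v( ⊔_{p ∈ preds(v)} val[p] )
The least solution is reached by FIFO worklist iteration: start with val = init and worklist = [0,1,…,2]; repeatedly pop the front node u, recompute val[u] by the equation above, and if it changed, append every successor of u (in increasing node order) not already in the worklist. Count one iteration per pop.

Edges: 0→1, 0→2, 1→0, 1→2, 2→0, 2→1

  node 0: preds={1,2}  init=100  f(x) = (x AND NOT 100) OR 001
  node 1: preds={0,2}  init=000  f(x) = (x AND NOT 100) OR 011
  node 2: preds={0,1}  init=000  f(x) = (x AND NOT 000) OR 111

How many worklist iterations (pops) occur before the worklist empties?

6

Worklist (6 pops):
  #1 pop 0: in=000 → 101 (was 100); enqueue []
  #2 pop 1: in=101 → 011 (was 000); enqueue [0]
  #3 pop 2: in=111 → 111 (was 000); enqueue [1]
  #4 pop 0: in=111 → 111 (was 101); enqueue [2]
  #5 pop 1: in=111 → 011 (no change)
  #6 pop 2: in=111 → 111 (no change)

Fixpoint:
  val[0] = 111
  val[1] = 011
  val[2] = 111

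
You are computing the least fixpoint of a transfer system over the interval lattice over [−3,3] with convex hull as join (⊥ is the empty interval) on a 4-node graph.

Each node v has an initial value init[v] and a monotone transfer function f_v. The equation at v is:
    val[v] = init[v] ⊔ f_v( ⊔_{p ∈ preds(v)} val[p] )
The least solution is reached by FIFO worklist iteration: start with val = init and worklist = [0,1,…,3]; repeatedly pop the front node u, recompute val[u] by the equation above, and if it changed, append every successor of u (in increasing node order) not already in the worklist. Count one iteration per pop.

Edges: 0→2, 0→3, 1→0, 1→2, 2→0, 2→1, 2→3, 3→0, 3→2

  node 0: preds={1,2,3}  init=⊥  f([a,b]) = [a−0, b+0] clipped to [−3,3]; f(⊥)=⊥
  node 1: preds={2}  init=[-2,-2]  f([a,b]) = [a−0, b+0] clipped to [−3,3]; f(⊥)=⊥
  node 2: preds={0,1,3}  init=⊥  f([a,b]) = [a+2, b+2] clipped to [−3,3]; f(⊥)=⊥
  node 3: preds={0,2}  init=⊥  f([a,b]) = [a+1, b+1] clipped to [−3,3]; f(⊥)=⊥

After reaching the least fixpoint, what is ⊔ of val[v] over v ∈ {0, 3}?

[-2,3]

Trace (13 dequeues):
  [1] u=0 | in [-2,-2] | out [-2,-2] | prev ⊥ | push {}
  [2] u=1 | in ⊥ | out [-2,-2] | ==
  [3] u=2 | in [-2,-2] | out [0,0] | prev ⊥ | push {0,1}
  [4] u=3 | in [-2,0] | out [-1,1] | prev ⊥ | push {2}
  [5] u=0 | in [-2,1] | out [-2,1] | prev [-2,-2] | push {3}
  [6] u=1 | in [0,0] | out [-2,0] | prev [-2,-2] | push {0}
  [7] u=2 | in [-2,1] | out [0,3] | prev [0,0] | push {1}
  [8] u=3 | in [-2,3] | out [-1,3] | prev [-1,1] | push {2}
  [9] u=0 | in [-2,3] | out [-2,3] | prev [-2,1] | push {3}
  [10] u=1 | in [0,3] | out [-2,3] | prev [-2,0] | push {0}
  [11] u=2 | in [-2,3] | out [0,3] | ==
  [12] u=3 | in [-2,3] | out [-1,3] | ==
  [13] u=0 | in [-2,3] | out [-2,3] | ==

Converged values:
  [0] [-2,3]
  [1] [-2,3]
  [2] [0,3]
  [3] [-1,3]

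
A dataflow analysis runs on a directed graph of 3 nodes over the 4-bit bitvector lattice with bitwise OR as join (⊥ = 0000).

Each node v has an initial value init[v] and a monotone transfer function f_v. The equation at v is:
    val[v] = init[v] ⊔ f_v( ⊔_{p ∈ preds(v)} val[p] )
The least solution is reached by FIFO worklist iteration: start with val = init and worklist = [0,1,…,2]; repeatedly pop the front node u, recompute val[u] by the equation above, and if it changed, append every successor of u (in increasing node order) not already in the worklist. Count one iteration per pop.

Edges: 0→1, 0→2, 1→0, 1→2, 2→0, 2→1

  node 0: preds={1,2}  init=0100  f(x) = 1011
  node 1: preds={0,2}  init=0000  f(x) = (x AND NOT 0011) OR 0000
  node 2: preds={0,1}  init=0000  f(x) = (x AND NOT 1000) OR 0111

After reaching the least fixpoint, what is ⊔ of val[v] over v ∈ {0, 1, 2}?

1111

Worklist (5 pops):
  #1 pop 0: in=0000 → 1111 (was 0100); enqueue []
  #2 pop 1: in=1111 → 1100 (was 0000); enqueue [0]
  #3 pop 2: in=1111 → 0111 (was 0000); enqueue [1]
  #4 pop 0: in=1111 → 1111 (no change)
  #5 pop 1: in=1111 → 1100 (no change)

Fixpoint:
  val[0] = 1111
  val[1] = 1100
  val[2] = 0111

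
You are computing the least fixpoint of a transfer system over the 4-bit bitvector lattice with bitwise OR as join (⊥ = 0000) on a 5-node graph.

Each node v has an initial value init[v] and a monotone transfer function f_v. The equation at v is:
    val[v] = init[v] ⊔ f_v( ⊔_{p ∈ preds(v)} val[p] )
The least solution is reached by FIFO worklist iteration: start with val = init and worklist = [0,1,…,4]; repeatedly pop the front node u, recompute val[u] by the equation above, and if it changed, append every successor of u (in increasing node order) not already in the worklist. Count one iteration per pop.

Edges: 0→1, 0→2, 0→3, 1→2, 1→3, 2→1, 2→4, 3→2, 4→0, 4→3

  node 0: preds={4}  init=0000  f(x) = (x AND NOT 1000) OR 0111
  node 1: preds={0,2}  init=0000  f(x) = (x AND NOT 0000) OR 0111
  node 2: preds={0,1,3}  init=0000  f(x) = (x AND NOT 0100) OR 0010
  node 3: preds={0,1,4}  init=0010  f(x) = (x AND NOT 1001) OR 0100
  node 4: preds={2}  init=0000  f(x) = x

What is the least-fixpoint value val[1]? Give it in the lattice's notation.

0111

Worklist (9 pops):
  #1 pop 0: in=0000 → 0111 (was 0000); enqueue []
  #2 pop 1: in=0111 → 0111 (was 0000); enqueue []
  #3 pop 2: in=0111 → 0011 (was 0000); enqueue [1]
  #4 pop 3: in=0111 → 0110 (was 0010); enqueue [2]
  #5 pop 4: in=0011 → 0011 (was 0000); enqueue [0,3]
  #6 pop 1: in=0111 → 0111 (no change)
  #7 pop 2: in=0111 → 0011 (no change)
  #8 pop 0: in=0011 → 0111 (no change)
  #9 pop 3: in=0111 → 0110 (no change)

Fixpoint:
  val[0] = 0111
  val[1] = 0111
  val[2] = 0011
  val[3] = 0110
  val[4] = 0011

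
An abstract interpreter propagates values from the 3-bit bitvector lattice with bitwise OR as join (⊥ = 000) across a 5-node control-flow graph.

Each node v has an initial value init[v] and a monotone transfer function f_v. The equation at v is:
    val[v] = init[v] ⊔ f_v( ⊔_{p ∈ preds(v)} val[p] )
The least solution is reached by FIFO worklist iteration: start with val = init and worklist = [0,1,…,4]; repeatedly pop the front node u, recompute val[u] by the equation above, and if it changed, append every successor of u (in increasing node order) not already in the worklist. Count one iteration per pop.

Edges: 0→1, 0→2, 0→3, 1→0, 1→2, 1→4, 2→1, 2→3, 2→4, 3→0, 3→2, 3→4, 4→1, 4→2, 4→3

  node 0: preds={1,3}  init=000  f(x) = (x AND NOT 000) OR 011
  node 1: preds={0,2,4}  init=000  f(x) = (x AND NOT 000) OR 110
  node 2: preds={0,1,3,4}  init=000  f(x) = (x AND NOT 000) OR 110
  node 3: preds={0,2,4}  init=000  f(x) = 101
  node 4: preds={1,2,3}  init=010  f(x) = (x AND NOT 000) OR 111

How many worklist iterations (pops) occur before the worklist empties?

Iteration log — 9 steps:
  step 1. node 0  ⊔preds=000  new=011  old=000  +wl: 
  step 2. node 1  ⊔preds=011  new=111  old=000  +wl: 0
  step 3. node 2  ⊔preds=111  new=111  old=000  +wl: 1
  step 4. node 3  ⊔preds=111  new=101  old=000  +wl: 2
  step 5. node 4  ⊔preds=111  new=111  old=010  +wl: 3
  step 6. node 0  ⊔preds=111  new=111  old=011  +wl: 
  step 7. node 1  ⊔preds=111  new=111  stable
  step 8. node 2  ⊔preds=111  new=111  stable
  step 9. node 3  ⊔preds=111  new=101  stable

Least fixpoint reached:
  node 0: 111
  node 1: 111
  node 2: 111
  node 3: 101
  node 4: 111

9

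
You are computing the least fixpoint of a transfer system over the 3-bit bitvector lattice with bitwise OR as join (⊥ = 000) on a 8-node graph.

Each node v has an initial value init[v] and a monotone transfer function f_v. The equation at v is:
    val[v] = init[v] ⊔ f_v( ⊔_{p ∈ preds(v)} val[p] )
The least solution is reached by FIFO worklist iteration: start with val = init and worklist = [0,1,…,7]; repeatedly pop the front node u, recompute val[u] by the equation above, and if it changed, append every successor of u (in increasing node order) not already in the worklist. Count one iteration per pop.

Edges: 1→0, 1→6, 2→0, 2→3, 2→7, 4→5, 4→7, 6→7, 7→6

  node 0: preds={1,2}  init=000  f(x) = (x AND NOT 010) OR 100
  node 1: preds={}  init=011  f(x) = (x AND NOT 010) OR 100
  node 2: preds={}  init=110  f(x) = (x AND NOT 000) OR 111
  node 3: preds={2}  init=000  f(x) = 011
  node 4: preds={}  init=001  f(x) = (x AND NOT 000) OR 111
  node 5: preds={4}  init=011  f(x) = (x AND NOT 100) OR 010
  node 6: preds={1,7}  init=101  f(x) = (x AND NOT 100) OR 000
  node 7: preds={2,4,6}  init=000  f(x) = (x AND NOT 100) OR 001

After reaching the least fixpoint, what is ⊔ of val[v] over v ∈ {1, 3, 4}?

111

Iteration log — 10 steps:
  step 1. node 0  ⊔preds=111  new=101  old=000  +wl: 
  step 2. node 1  ⊔preds=000  new=111  old=011  +wl: 0
  step 3. node 2  ⊔preds=000  new=111  old=110  +wl: 
  step 4. node 3  ⊔preds=111  new=011  old=000  +wl: 
  step 5. node 4  ⊔preds=000  new=111  old=001  +wl: 
  step 6. node 5  ⊔preds=111  new=011  stable
  step 7. node 6  ⊔preds=111  new=111  old=101  +wl: 
  step 8. node 7  ⊔preds=111  new=011  old=000  +wl: 6
  step 9. node 0  ⊔preds=111  new=101  stable
  step 10. node 6  ⊔preds=111  new=111  stable

Least fixpoint reached:
  node 0: 101
  node 1: 111
  node 2: 111
  node 3: 011
  node 4: 111
  node 5: 011
  node 6: 111
  node 7: 011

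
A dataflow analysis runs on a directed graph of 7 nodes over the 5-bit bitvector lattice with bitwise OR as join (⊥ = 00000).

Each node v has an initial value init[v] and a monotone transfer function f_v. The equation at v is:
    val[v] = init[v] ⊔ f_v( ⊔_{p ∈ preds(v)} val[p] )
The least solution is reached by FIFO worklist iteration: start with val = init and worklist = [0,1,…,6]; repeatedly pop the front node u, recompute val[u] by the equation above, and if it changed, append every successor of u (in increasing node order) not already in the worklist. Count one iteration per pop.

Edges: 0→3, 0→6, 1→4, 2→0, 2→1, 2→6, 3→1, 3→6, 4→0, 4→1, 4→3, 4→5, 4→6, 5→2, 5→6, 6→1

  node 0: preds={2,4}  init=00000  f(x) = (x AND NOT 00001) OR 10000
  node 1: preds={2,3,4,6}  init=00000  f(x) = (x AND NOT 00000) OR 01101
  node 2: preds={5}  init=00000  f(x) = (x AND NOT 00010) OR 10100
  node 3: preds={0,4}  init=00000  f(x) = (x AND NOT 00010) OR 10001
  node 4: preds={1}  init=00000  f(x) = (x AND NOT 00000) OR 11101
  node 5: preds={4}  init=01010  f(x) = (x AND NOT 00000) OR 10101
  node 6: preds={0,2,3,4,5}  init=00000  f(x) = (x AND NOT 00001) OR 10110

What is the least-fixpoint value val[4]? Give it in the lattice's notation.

11111

Worklist (18 pops):
  #1 pop 0: in=00000 → 10000 (was 00000); enqueue []
  #2 pop 1: in=00000 → 01101 (was 00000); enqueue []
  #3 pop 2: in=01010 → 11100 (was 00000); enqueue [0,1]
  #4 pop 3: in=10000 → 10001 (was 00000); enqueue []
  #5 pop 4: in=01101 → 11101 (was 00000); enqueue [3]
  #6 pop 5: in=11101 → 11111 (was 01010); enqueue [2]
  #7 pop 6: in=11111 → 11110 (was 00000); enqueue []
  #8 pop 0: in=11101 → 11100 (was 10000); enqueue [6]
  #9 pop 1: in=11111 → 11111 (was 01101); enqueue [4]
  #10 pop 3: in=11101 → 11101 (was 10001); enqueue [1]
  #11 pop 2: in=11111 → 11101 (was 11100); enqueue [0]
  #12 pop 6: in=11111 → 11110 (no change)
  #13 pop 4: in=11111 → 11111 (was 11101); enqueue [3,5,6]
  #14 pop 1: in=11111 → 11111 (no change)
  #15 pop 0: in=11111 → 11110 (was 11100); enqueue []
  #16 pop 3: in=11111 → 11101 (no change)
  #17 pop 5: in=11111 → 11111 (no change)
  #18 pop 6: in=11111 → 11110 (no change)

Fixpoint:
  val[0] = 11110
  val[1] = 11111
  val[2] = 11101
  val[3] = 11101
  val[4] = 11111
  val[5] = 11111
  val[6] = 11110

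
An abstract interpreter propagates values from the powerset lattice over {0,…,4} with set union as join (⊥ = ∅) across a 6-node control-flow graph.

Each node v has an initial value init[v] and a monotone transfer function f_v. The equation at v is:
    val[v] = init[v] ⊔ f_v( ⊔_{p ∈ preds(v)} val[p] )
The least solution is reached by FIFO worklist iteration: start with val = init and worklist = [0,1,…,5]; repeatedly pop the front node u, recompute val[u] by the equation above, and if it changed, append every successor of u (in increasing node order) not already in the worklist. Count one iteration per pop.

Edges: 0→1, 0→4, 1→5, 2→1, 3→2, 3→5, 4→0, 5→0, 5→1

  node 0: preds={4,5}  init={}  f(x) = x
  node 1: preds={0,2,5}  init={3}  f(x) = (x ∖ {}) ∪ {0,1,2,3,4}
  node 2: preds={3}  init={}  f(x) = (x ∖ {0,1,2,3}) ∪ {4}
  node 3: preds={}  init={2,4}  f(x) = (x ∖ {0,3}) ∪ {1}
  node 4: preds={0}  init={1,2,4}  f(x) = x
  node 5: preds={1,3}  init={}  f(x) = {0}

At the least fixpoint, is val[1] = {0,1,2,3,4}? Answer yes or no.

yes

Worklist (12 pops):
  #1 pop 0: in={1,2,4} → {1,2,4} (was {}); enqueue []
  #2 pop 1: in={1,2,4} → {0,1,2,3,4} (was {3}); enqueue []
  #3 pop 2: in={2,4} → {4} (was {}); enqueue [1]
  #4 pop 3: in={} → {1,2,4} (was {2,4}); enqueue [2]
  #5 pop 4: in={1,2,4} → {1,2,4} (no change)
  #6 pop 5: in={0,1,2,3,4} → {0} (was {}); enqueue [0]
  #7 pop 1: in={0,1,2,4} → {0,1,2,3,4} (no change)
  #8 pop 2: in={1,2,4} → {4} (no change)
  #9 pop 0: in={0,1,2,4} → {0,1,2,4} (was {1,2,4}); enqueue [1,4]
  #10 pop 1: in={0,1,2,4} → {0,1,2,3,4} (no change)
  #11 pop 4: in={0,1,2,4} → {0,1,2,4} (was {1,2,4}); enqueue [0]
  #12 pop 0: in={0,1,2,4} → {0,1,2,4} (no change)

Fixpoint:
  val[0] = {0,1,2,4}
  val[1] = {0,1,2,3,4}
  val[2] = {4}
  val[3] = {1,2,4}
  val[4] = {0,1,2,4}
  val[5] = {0}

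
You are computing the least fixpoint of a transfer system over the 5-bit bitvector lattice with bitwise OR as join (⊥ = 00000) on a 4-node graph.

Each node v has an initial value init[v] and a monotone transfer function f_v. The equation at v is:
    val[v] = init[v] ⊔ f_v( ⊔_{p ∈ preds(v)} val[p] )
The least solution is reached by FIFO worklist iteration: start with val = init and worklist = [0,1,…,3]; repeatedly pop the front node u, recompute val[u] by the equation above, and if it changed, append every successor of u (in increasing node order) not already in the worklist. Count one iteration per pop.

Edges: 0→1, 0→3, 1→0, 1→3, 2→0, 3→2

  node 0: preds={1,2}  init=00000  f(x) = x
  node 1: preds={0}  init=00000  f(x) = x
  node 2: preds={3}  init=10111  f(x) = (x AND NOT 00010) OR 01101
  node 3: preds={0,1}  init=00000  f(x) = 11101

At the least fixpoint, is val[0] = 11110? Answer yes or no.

Trace (9 dequeues):
  [1] u=0 | in 10111 | out 10111 | prev 00000 | push {}
  [2] u=1 | in 10111 | out 10111 | prev 00000 | push {0}
  [3] u=2 | in 00000 | out 11111 | prev 10111 | push {}
  [4] u=3 | in 10111 | out 11101 | prev 00000 | push {2}
  [5] u=0 | in 11111 | out 11111 | prev 10111 | push {1,3}
  [6] u=2 | in 11101 | out 11111 | ==
  [7] u=1 | in 11111 | out 11111 | prev 10111 | push {0}
  [8] u=3 | in 11111 | out 11101 | ==
  [9] u=0 | in 11111 | out 11111 | ==

Converged values:
  [0] 11111
  [1] 11111
  [2] 11111
  [3] 11101

no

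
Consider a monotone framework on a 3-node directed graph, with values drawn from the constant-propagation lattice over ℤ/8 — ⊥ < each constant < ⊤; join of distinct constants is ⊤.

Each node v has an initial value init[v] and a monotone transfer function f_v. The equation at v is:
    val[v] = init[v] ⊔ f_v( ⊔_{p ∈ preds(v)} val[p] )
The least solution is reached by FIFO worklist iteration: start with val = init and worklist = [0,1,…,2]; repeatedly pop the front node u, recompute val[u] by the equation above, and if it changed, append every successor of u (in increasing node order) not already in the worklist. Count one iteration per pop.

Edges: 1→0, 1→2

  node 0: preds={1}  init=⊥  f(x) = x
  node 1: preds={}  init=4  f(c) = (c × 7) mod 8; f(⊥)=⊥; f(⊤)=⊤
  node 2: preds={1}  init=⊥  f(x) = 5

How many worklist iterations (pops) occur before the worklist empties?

Worklist (3 pops):
  #1 pop 0: in=4 → 4 (was ⊥); enqueue []
  #2 pop 1: in=⊥ → 4 (no change)
  #3 pop 2: in=4 → 5 (was ⊥); enqueue []

Fixpoint:
  val[0] = 4
  val[1] = 4
  val[2] = 5

3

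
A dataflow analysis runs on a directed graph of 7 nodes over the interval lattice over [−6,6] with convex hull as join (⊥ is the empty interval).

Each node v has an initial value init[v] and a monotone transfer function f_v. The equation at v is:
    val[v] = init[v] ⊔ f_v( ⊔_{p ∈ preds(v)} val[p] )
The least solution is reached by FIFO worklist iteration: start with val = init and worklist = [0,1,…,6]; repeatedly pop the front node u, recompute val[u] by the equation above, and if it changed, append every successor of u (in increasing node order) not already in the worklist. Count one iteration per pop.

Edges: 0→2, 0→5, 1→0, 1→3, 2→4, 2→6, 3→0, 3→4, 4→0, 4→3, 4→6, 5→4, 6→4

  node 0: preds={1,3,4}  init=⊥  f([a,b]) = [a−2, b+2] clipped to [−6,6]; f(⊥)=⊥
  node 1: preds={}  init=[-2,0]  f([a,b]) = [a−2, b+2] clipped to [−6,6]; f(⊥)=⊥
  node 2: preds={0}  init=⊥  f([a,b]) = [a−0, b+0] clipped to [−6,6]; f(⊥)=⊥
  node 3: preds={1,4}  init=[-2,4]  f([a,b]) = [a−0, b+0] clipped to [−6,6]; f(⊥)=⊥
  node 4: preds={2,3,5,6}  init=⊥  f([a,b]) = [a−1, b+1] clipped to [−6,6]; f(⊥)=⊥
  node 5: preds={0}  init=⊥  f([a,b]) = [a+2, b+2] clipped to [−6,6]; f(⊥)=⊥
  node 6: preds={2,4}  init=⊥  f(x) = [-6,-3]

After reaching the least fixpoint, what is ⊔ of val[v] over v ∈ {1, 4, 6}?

[-6,6]

Worklist (17 pops):
  #1 pop 0: in=[-2,4] → [-4,6] (was ⊥); enqueue []
  #2 pop 1: in=⊥ → [-2,0] (no change)
  #3 pop 2: in=[-4,6] → [-4,6] (was ⊥); enqueue []
  #4 pop 3: in=[-2,0] → [-2,4] (no change)
  #5 pop 4: in=[-4,6] → [-5,6] (was ⊥); enqueue [0,3]
  #6 pop 5: in=[-4,6] → [-2,6] (was ⊥); enqueue [4]
  #7 pop 6: in=[-5,6] → [-6,-3] (was ⊥); enqueue []
  #8 pop 0: in=[-5,6] → [-6,6] (was [-4,6]); enqueue [2,5]
  #9 pop 3: in=[-5,6] → [-5,6] (was [-2,4]); enqueue [0]
  #10 pop 4: in=[-6,6] → [-6,6] (was [-5,6]); enqueue [3,6]
  #11 pop 2: in=[-6,6] → [-6,6] (was [-4,6]); enqueue [4]
  #12 pop 5: in=[-6,6] → [-4,6] (was [-2,6]); enqueue []
  #13 pop 0: in=[-6,6] → [-6,6] (no change)
  #14 pop 3: in=[-6,6] → [-6,6] (was [-5,6]); enqueue [0]
  #15 pop 6: in=[-6,6] → [-6,-3] (no change)
  #16 pop 4: in=[-6,6] → [-6,6] (no change)
  #17 pop 0: in=[-6,6] → [-6,6] (no change)

Fixpoint:
  val[0] = [-6,6]
  val[1] = [-2,0]
  val[2] = [-6,6]
  val[3] = [-6,6]
  val[4] = [-6,6]
  val[5] = [-4,6]
  val[6] = [-6,-3]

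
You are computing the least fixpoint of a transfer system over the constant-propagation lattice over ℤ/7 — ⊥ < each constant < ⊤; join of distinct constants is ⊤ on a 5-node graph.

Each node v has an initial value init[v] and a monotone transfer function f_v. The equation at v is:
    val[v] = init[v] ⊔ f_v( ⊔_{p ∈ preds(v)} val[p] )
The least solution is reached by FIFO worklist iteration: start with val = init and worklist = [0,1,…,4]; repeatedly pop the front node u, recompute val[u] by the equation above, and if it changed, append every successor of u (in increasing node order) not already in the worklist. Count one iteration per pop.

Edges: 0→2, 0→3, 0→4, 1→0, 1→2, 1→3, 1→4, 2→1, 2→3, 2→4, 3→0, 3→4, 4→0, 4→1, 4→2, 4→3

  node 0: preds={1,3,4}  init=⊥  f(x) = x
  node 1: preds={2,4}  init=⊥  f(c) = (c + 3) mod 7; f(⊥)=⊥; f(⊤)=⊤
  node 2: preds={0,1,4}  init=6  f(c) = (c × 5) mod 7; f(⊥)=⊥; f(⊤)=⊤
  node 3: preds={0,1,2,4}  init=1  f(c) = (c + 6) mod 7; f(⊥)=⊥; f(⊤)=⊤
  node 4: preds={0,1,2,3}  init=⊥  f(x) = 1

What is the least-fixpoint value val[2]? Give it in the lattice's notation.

Worklist (11 pops):
  #1 pop 0: in=1 → 1 (was ⊥); enqueue []
  #2 pop 1: in=6 → 2 (was ⊥); enqueue [0]
  #3 pop 2: in=⊤ → ⊤ (was 6); enqueue [1]
  #4 pop 3: in=⊤ → ⊤ (was 1); enqueue []
  #5 pop 4: in=⊤ → 1 (was ⊥); enqueue [2,3]
  #6 pop 0: in=⊤ → ⊤ (was 1); enqueue [4]
  #7 pop 1: in=⊤ → ⊤ (was 2); enqueue [0]
  #8 pop 2: in=⊤ → ⊤ (no change)
  #9 pop 3: in=⊤ → ⊤ (no change)
  #10 pop 4: in=⊤ → 1 (no change)
  #11 pop 0: in=⊤ → ⊤ (no change)

Fixpoint:
  val[0] = ⊤
  val[1] = ⊤
  val[2] = ⊤
  val[3] = ⊤
  val[4] = 1

⊤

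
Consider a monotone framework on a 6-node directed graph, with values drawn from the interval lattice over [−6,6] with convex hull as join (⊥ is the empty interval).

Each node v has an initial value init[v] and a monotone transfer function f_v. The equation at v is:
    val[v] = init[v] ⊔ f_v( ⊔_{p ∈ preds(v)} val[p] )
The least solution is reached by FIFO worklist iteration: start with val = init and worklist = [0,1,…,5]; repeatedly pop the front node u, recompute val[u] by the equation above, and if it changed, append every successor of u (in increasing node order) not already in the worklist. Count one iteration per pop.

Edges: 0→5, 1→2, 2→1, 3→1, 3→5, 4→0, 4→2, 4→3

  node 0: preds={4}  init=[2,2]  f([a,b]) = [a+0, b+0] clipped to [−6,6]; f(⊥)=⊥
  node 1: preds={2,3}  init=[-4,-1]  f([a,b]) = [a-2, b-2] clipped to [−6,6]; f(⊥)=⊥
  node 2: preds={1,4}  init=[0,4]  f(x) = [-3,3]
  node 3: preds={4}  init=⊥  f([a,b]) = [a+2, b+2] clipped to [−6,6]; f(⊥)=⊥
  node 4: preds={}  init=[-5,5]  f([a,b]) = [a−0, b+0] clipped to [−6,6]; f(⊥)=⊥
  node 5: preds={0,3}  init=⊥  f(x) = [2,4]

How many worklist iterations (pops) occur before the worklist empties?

Trace (8 dequeues):
  [1] u=0 | in [-5,5] | out [-5,5] | prev [2,2] | push {}
  [2] u=1 | in [0,4] | out [-4,2] | prev [-4,-1] | push {}
  [3] u=2 | in [-5,5] | out [-3,4] | prev [0,4] | push {1}
  [4] u=3 | in [-5,5] | out [-3,6] | prev ⊥ | push {}
  [5] u=4 | in ⊥ | out [-5,5] | ==
  [6] u=5 | in [-5,6] | out [2,4] | prev ⊥ | push {}
  [7] u=1 | in [-3,6] | out [-5,4] | prev [-4,2] | push {2}
  [8] u=2 | in [-5,5] | out [-3,4] | ==

Converged values:
  [0] [-5,5]
  [1] [-5,4]
  [2] [-3,4]
  [3] [-3,6]
  [4] [-5,5]
  [5] [2,4]

8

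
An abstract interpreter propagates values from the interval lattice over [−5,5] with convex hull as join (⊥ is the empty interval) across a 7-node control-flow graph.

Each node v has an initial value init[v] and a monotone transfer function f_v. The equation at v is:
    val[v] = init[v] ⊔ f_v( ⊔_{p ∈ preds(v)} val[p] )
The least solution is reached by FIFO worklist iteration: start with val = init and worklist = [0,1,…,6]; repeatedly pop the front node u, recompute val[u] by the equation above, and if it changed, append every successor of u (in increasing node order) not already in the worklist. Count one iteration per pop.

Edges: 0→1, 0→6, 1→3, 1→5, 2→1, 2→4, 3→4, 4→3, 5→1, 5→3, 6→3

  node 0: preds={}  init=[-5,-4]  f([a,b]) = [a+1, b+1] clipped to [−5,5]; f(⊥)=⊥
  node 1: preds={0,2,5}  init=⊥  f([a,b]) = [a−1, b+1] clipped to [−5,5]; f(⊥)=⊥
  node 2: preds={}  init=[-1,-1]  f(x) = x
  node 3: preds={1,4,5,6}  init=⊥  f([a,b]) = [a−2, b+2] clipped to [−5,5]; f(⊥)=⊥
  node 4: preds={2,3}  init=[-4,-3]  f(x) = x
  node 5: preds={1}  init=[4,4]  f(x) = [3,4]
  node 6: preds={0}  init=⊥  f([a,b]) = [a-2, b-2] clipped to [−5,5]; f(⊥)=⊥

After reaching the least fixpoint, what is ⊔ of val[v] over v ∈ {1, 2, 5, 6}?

Trace (9 dequeues):
  [1] u=0 | in ⊥ | out [-5,-4] | ==
  [2] u=1 | in [-5,4] | out [-5,5] | prev ⊥ | push {}
  [3] u=2 | in ⊥ | out [-1,-1] | ==
  [4] u=3 | in [-5,5] | out [-5,5] | prev ⊥ | push {}
  [5] u=4 | in [-5,5] | out [-5,5] | prev [-4,-3] | push {3}
  [6] u=5 | in [-5,5] | out [3,4] | prev [4,4] | push {1}
  [7] u=6 | in [-5,-4] | out [-5,-5] | prev ⊥ | push {}
  [8] u=3 | in [-5,5] | out [-5,5] | ==
  [9] u=1 | in [-5,4] | out [-5,5] | ==

Converged values:
  [0] [-5,-4]
  [1] [-5,5]
  [2] [-1,-1]
  [3] [-5,5]
  [4] [-5,5]
  [5] [3,4]
  [6] [-5,-5]

[-5,5]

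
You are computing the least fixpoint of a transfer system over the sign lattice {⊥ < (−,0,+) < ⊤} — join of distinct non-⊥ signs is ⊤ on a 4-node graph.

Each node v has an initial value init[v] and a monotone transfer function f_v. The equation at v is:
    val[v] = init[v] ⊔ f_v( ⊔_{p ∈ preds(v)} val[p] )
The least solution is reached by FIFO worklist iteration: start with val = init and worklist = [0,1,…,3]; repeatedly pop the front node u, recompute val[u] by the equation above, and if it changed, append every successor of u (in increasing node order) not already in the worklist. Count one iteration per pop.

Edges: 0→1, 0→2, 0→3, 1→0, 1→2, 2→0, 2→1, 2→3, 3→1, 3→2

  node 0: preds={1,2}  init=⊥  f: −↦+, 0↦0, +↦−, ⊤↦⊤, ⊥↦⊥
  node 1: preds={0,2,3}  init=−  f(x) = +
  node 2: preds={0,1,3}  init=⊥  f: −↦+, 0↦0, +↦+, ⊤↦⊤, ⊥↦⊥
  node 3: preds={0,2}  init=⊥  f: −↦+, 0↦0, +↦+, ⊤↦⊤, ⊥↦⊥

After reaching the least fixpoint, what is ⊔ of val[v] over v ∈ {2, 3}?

⊤

Iteration log — 8 steps:
  step 1. node 0  ⊔preds=−  new=+  old=⊥  +wl: 
  step 2. node 1  ⊔preds=+  new=⊤  old=−  +wl: 0
  step 3. node 2  ⊔preds=⊤  new=⊤  old=⊥  +wl: 1
  step 4. node 3  ⊔preds=⊤  new=⊤  old=⊥  +wl: 2
  step 5. node 0  ⊔preds=⊤  new=⊤  old=+  +wl: 3
  step 6. node 1  ⊔preds=⊤  new=⊤  stable
  step 7. node 2  ⊔preds=⊤  new=⊤  stable
  step 8. node 3  ⊔preds=⊤  new=⊤  stable

Least fixpoint reached:
  node 0: ⊤
  node 1: ⊤
  node 2: ⊤
  node 3: ⊤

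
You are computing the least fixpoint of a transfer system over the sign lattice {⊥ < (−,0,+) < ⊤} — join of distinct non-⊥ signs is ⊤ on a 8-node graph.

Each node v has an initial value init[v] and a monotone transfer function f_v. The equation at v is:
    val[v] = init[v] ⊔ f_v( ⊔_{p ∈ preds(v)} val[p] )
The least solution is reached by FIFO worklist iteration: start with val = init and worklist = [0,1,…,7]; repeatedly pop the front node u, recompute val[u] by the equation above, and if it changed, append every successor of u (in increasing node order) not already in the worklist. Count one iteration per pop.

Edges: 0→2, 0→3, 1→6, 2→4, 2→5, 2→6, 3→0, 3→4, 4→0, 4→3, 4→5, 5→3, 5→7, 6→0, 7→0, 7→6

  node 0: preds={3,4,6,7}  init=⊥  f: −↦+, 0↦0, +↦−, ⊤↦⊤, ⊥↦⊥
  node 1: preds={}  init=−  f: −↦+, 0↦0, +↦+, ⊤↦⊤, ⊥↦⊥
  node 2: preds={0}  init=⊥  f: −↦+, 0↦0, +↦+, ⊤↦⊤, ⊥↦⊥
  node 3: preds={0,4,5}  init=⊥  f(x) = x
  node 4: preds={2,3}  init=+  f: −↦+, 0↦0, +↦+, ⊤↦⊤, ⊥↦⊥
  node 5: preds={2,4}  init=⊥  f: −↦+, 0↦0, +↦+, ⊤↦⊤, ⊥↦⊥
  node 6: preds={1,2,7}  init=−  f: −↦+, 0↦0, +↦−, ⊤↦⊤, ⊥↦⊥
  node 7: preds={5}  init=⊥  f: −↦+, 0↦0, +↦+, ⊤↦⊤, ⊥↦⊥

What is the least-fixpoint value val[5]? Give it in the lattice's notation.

⊤

Iteration log — 11 steps:
  step 1. node 0  ⊔preds=⊤  new=⊤  old=⊥  +wl: 
  step 2. node 1  ⊔preds=⊥  new=−  stable
  step 3. node 2  ⊔preds=⊤  new=⊤  old=⊥  +wl: 
  step 4. node 3  ⊔preds=⊤  new=⊤  old=⊥  +wl: 0
  step 5. node 4  ⊔preds=⊤  new=⊤  old=+  +wl: 3
  step 6. node 5  ⊔preds=⊤  new=⊤  old=⊥  +wl: 
  step 7. node 6  ⊔preds=⊤  new=⊤  old=−  +wl: 
  step 8. node 7  ⊔preds=⊤  new=⊤  old=⊥  +wl: 6
  step 9. node 0  ⊔preds=⊤  new=⊤  stable
  step 10. node 3  ⊔preds=⊤  new=⊤  stable
  step 11. node 6  ⊔preds=⊤  new=⊤  stable

Least fixpoint reached:
  node 0: ⊤
  node 1: −
  node 2: ⊤
  node 3: ⊤
  node 4: ⊤
  node 5: ⊤
  node 6: ⊤
  node 7: ⊤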